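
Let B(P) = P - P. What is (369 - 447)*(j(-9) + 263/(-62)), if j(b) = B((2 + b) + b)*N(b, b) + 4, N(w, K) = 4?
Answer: 585/31 ≈ 18.871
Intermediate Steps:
B(P) = 0
j(b) = 4 (j(b) = 0*4 + 4 = 0 + 4 = 4)
(369 - 447)*(j(-9) + 263/(-62)) = (369 - 447)*(4 + 263/(-62)) = -78*(4 + 263*(-1/62)) = -78*(4 - 263/62) = -78*(-15/62) = 585/31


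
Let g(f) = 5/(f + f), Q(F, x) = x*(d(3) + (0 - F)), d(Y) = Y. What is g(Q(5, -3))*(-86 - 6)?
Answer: -115/3 ≈ -38.333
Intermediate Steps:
Q(F, x) = x*(3 - F) (Q(F, x) = x*(3 + (0 - F)) = x*(3 - F))
g(f) = 5/(2*f)
g(Q(5, -3))*(-86 - 6) = (5/(2*((-3*(3 - 1*5)))))*(-86 - 6) = (5/(2*((-3*(3 - 5)))))*(-92) = (5/(2*((-3*(-2)))))*(-92) = ((5/2)/6)*(-92) = ((5/2)*(⅙))*(-92) = (5/12)*(-92) = -115/3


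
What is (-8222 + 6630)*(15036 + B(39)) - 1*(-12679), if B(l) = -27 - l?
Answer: -23819561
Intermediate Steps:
(-8222 + 6630)*(15036 + B(39)) - 1*(-12679) = (-8222 + 6630)*(15036 + (-27 - 1*39)) - 1*(-12679) = -1592*(15036 + (-27 - 39)) + 12679 = -1592*(15036 - 66) + 12679 = -1592*14970 + 12679 = -23832240 + 12679 = -23819561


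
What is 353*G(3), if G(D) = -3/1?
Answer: -1059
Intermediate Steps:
G(D) = -3 (G(D) = -3*1 = -3)
353*G(3) = 353*(-3) = -1059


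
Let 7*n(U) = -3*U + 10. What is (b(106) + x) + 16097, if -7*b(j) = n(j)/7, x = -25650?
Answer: -468053/49 ≈ -9552.1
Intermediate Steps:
n(U) = 10/7 - 3*U/7 (n(U) = (-3*U + 10)/7 = (10 - 3*U)/7 = 10/7 - 3*U/7)
b(j) = -10/343 + 3*j/343 (b(j) = -(10/7 - 3*j/7)/(7*7) = -(10/49 - 3*j/49)/7 = -10/343 + 3*j/343)
(b(106) + x) + 16097 = ((-10/343 + (3/343)*106) - 25650) + 16097 = ((-10/343 + 318/343) - 25650) + 16097 = (44/49 - 25650) + 16097 = -1256806/49 + 16097 = -468053/49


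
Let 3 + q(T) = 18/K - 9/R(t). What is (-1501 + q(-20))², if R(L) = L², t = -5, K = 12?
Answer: 5646470449/2500 ≈ 2.2586e+6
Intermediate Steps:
q(T) = -93/50 (q(T) = -3 + (18/12 - 9/((-5)²)) = -3 + (18*(1/12) - 9/25) = -3 + (3/2 - 9*1/25) = -3 + (3/2 - 9/25) = -3 + 57/50 = -93/50)
(-1501 + q(-20))² = (-1501 - 93/50)² = (-75143/50)² = 5646470449/2500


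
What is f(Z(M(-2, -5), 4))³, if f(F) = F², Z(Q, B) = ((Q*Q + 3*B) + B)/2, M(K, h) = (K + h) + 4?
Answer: 244140625/64 ≈ 3.8147e+6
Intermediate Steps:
M(K, h) = 4 + K + h
Z(Q, B) = Q²/2 + 2*B (Z(Q, B) = ((Q² + 3*B) + B)*(½) = (Q² + 4*B)*(½) = Q²/2 + 2*B)
f(Z(M(-2, -5), 4))³ = (((4 - 2 - 5)²/2 + 2*4)²)³ = (((½)*(-3)² + 8)²)³ = (((½)*9 + 8)²)³ = ((9/2 + 8)²)³ = ((25/2)²)³ = (625/4)³ = 244140625/64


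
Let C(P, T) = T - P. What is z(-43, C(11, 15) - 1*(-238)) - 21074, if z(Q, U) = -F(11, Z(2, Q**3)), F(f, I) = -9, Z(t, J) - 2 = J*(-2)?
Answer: -21065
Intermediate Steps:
Z(t, J) = 2 - 2*J (Z(t, J) = 2 + J*(-2) = 2 - 2*J)
z(Q, U) = 9 (z(Q, U) = -1*(-9) = 9)
z(-43, C(11, 15) - 1*(-238)) - 21074 = 9 - 21074 = -21065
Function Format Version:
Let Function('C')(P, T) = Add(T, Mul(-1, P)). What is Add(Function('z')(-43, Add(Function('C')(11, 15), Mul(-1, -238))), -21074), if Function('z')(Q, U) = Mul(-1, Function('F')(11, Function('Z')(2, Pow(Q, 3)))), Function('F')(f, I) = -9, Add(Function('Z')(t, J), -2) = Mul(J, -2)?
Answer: -21065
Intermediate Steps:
Function('Z')(t, J) = Add(2, Mul(-2, J)) (Function('Z')(t, J) = Add(2, Mul(J, -2)) = Add(2, Mul(-2, J)))
Function('z')(Q, U) = 9 (Function('z')(Q, U) = Mul(-1, -9) = 9)
Add(Function('z')(-43, Add(Function('C')(11, 15), Mul(-1, -238))), -21074) = Add(9, -21074) = -21065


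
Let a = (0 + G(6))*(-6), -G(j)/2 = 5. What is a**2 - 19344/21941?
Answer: 78968256/21941 ≈ 3599.1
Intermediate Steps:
G(j) = -10 (G(j) = -2*5 = -10)
a = 60 (a = (0 - 10)*(-6) = -10*(-6) = 60)
a**2 - 19344/21941 = 60**2 - 19344/21941 = 3600 - 19344*1/21941 = 3600 - 19344/21941 = 78968256/21941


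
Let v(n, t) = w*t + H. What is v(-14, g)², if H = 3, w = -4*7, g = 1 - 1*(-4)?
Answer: 18769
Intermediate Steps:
g = 5 (g = 1 + 4 = 5)
w = -28
v(n, t) = 3 - 28*t (v(n, t) = -28*t + 3 = 3 - 28*t)
v(-14, g)² = (3 - 28*5)² = (3 - 140)² = (-137)² = 18769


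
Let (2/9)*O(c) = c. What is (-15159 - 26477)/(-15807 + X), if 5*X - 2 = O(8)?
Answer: 208180/78997 ≈ 2.6353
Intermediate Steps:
O(c) = 9*c/2
X = 38/5 (X = 2/5 + ((9/2)*8)/5 = 2/5 + (1/5)*36 = 2/5 + 36/5 = 38/5 ≈ 7.6000)
(-15159 - 26477)/(-15807 + X) = (-15159 - 26477)/(-15807 + 38/5) = -41636/(-78997/5) = -41636*(-5/78997) = 208180/78997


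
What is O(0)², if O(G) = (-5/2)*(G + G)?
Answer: 0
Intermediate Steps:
O(G) = -5*G (O(G) = (-5*½)*(2*G) = -5*G)
O(0)² = (-5*0)² = 0² = 0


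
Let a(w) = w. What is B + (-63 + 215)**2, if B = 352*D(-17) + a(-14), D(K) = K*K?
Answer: 124818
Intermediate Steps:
D(K) = K**2
B = 101714 (B = 352*(-17)**2 - 14 = 352*289 - 14 = 101728 - 14 = 101714)
B + (-63 + 215)**2 = 101714 + (-63 + 215)**2 = 101714 + 152**2 = 101714 + 23104 = 124818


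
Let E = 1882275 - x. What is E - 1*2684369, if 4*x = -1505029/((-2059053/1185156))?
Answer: -699159198121/686351 ≈ -1.0187e+6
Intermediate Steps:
x = 148641179127/686351 (x = (-1505029/((-2059053/1185156)))/4 = (-1505029/((-2059053*1/1185156)))/4 = (-1505029/(-686351/395052))/4 = (-1505029*(-395052/686351))/4 = (¼)*(594564716508/686351) = 148641179127/686351 ≈ 2.1657e+5)
E = 1143260149398/686351 (E = 1882275 - 1*148641179127/686351 = 1882275 - 148641179127/686351 = 1143260149398/686351 ≈ 1.6657e+6)
E - 1*2684369 = 1143260149398/686351 - 1*2684369 = 1143260149398/686351 - 2684369 = -699159198121/686351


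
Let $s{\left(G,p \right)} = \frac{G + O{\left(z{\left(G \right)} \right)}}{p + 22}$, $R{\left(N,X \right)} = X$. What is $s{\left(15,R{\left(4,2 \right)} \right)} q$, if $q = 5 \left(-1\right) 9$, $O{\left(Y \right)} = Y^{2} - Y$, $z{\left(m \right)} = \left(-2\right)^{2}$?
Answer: $- \frac{405}{8} \approx -50.625$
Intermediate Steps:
$z{\left(m \right)} = 4$
$s{\left(G,p \right)} = \frac{12 + G}{22 + p}$ ($s{\left(G,p \right)} = \frac{G + 4 \left(-1 + 4\right)}{p + 22} = \frac{G + 4 \cdot 3}{22 + p} = \frac{G + 12}{22 + p} = \frac{12 + G}{22 + p}$)
$q = -45$ ($q = \left(-5\right) 9 = -45$)
$s{\left(15,R{\left(4,2 \right)} \right)} q = \frac{12 + 15}{22 + 2} \left(-45\right) = \frac{1}{24} \cdot 27 \left(-45\right) = \frac{9}{8} \left(-45\right) = - \frac{405}{8}$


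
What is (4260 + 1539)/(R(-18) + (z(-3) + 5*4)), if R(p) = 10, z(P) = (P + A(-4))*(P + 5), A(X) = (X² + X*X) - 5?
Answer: 1933/26 ≈ 74.346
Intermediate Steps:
A(X) = -5 + 2*X² (A(X) = (X² + X²) - 5 = 2*X² - 5 = -5 + 2*X²)
z(P) = (5 + P)*(27 + P) (z(P) = (P + (-5 + 2*(-4)²))*(P + 5) = (P + (-5 + 2*16))*(5 + P) = (P + (-5 + 32))*(5 + P) = (P + 27)*(5 + P) = (27 + P)*(5 + P) = (5 + P)*(27 + P))
(4260 + 1539)/(R(-18) + (z(-3) + 5*4)) = (4260 + 1539)/(10 + ((135 + (-3)² + 32*(-3)) + 5*4)) = 5799/(10 + ((135 + 9 - 96) + 20)) = 5799/(10 + (48 + 20)) = 5799/(10 + 68) = 5799/78 = 5799*(1/78) = 1933/26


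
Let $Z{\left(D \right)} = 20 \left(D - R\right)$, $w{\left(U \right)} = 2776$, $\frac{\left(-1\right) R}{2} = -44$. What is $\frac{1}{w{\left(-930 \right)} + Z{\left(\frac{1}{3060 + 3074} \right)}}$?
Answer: $\frac{3067}{3116082} \approx 0.00098425$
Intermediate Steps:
$R = 88$ ($R = \left(-2\right) \left(-44\right) = 88$)
$Z{\left(D \right)} = -1760 + 20 D$ ($Z{\left(D \right)} = 20 \left(D - 88\right) = 20 \left(-88 + D\right) = -1760 + 20 D$)
$\frac{1}{w{\left(-930 \right)} + Z{\left(\frac{1}{3060 + 3074} \right)}} = \frac{1}{2776 - \left(1760 - \frac{20}{3060 + 3074}\right)} = \frac{1}{2776 - \left(1760 - \frac{20}{6134}\right)} = \frac{1}{2776 + \left(-1760 + 20 \cdot \frac{1}{6134}\right)} = \frac{1}{2776 + \left(-1760 + \frac{10}{3067}\right)} = \frac{1}{2776 - \frac{5397910}{3067}} = \frac{1}{\frac{3116082}{3067}} = \frac{3067}{3116082}$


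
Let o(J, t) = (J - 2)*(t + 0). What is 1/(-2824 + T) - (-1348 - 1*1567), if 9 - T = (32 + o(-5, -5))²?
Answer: 21291159/7304 ≈ 2915.0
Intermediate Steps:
o(J, t) = t*(-2 + J) (o(J, t) = (-2 + J)*t = t*(-2 + J))
T = -4480 (T = 9 - (32 - 5*(-2 - 5))² = 9 - (32 - 5*(-7))² = 9 - (32 + 35)² = 9 - 1*67² = 9 - 1*4489 = 9 - 4489 = -4480)
1/(-2824 + T) - (-1348 - 1*1567) = 1/(-2824 - 4480) - (-1348 - 1*1567) = 1/(-7304) - (-1348 - 1567) = -1/7304 - 1*(-2915) = -1/7304 + 2915 = 21291159/7304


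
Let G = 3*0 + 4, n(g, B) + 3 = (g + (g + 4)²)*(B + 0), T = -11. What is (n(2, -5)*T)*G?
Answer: 8492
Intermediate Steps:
n(g, B) = -3 + B*(g + (4 + g)²) (n(g, B) = -3 + (g + (g + 4)²)*(B + 0) = -3 + (g + (4 + g)²)*B = -3 + B*(g + (4 + g)²))
G = 4 (G = 0 + 4 = 4)
(n(2, -5)*T)*G = ((-3 - 5*2 - 5*(4 + 2)²)*(-11))*4 = ((-3 - 10 - 5*6²)*(-11))*4 = ((-3 - 10 - 5*36)*(-11))*4 = ((-3 - 10 - 180)*(-11))*4 = -193*(-11)*4 = 2123*4 = 8492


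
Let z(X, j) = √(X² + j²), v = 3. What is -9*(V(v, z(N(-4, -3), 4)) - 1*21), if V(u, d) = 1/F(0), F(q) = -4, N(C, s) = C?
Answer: 765/4 ≈ 191.25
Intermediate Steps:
V(u, d) = -¼ (V(u, d) = 1/(-4) = -¼)
-9*(V(v, z(N(-4, -3), 4)) - 1*21) = -9*(-¼ - 1*21) = -9*(-¼ - 21) = -9*(-85/4) = 765/4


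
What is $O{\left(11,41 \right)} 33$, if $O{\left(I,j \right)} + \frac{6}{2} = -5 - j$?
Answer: $-1617$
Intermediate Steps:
$O{\left(I,j \right)} = -8 - j$ ($O{\left(I,j \right)} = -3 - \left(5 + j\right) = -8 - j$)
$O{\left(11,41 \right)} 33 = \left(-8 - 41\right) 33 = \left(-49\right) 33 = -1617$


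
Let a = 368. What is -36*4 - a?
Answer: -512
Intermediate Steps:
-36*4 - a = -36*4 - 1*368 = -144 - 368 = -512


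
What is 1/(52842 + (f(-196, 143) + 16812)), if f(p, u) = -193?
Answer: 1/69461 ≈ 1.4397e-5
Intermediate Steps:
1/(52842 + (f(-196, 143) + 16812)) = 1/(52842 + (-193 + 16812)) = 1/(52842 + 16619) = 1/69461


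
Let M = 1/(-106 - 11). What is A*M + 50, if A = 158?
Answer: 5692/117 ≈ 48.650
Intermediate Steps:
M = -1/117 (M = 1/(-117) = -1/117 ≈ -0.0085470)
A*M + 50 = 158*(-1/117) + 50 = -158/117 + 50 = 5692/117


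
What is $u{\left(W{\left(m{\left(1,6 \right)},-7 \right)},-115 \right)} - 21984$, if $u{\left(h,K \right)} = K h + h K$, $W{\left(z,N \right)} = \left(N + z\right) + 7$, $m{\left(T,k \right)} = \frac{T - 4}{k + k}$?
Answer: $- \frac{43853}{2} \approx -21927.0$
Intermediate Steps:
$m{\left(T,k \right)} = \frac{-4 + T}{2 k}$
$W{\left(z,N \right)} = 7 + N + z$
$u{\left(h,K \right)} = 2 K h$ ($u{\left(h,K \right)} = K h + K h = 2 K h$)
$u{\left(W{\left(m{\left(1,6 \right)},-7 \right)},-115 \right)} - 21984 = 2 \left(-115\right) \left(7 - 7 + \frac{-4 + 1}{2 \cdot 6}\right) - 21984 = 2 \left(-115\right) \left(7 - 7 + \frac{1}{2} \cdot \frac{1}{6} \left(-3\right)\right) - 21984 = 2 \left(-115\right) \left(7 - 7 - \frac{1}{4}\right) - 21984 = 2 \left(-115\right) \left(- \frac{1}{4}\right) - 21984 = \frac{115}{2} - 21984 = - \frac{43853}{2}$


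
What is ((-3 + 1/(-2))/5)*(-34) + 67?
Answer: 454/5 ≈ 90.800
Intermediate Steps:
((-3 + 1/(-2))/5)*(-34) + 67 = ((-3 + 1*(-½))/5)*(-34) + 67 = ((-3 - ½)/5)*(-34) + 67 = ((⅕)*(-7/2))*(-34) + 67 = -7/10*(-34) + 67 = 119/5 + 67 = 454/5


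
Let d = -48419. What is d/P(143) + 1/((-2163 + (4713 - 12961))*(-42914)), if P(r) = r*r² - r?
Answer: -10816262152481/653203227032928 ≈ -0.016559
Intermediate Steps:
P(r) = r³ - r
d/P(143) + 1/((-2163 + (4713 - 12961))*(-42914)) = -48419/(143³ - 1*143) + 1/((-2163 + (4713 - 12961))*(-42914)) = -48419/(2924207 - 143) - 1/42914/(-2163 - 8248) = -48419/2924064 - 1/42914/(-10411) = -48419*1/2924064 - 1/10411*(-1/42914) = -48419/2924064 + 1/446777654 = -10816262152481/653203227032928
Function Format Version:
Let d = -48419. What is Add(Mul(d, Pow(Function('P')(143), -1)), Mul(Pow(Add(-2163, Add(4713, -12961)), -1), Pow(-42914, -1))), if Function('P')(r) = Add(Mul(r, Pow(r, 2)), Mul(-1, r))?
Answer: Rational(-10816262152481, 653203227032928) ≈ -0.016559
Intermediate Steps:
Function('P')(r) = Add(Pow(r, 3), Mul(-1, r))
Add(Mul(d, Pow(Function('P')(143), -1)), Mul(Pow(Add(-2163, Add(4713, -12961)), -1), Pow(-42914, -1))) = Add(Mul(-48419, Pow(Add(Pow(143, 3), Mul(-1, 143)), -1)), Mul(Pow(Add(-2163, Add(4713, -12961)), -1), Pow(-42914, -1))) = Add(Mul(-48419, Pow(Add(2924207, -143), -1)), Mul(Pow(Add(-2163, -8248), -1), Rational(-1, 42914))) = Add(Mul(-48419, Pow(2924064, -1)), Mul(Pow(-10411, -1), Rational(-1, 42914))) = Add(Mul(-48419, Rational(1, 2924064)), Mul(Rational(-1, 10411), Rational(-1, 42914))) = Add(Rational(-48419, 2924064), Rational(1, 446777654)) = Rational(-10816262152481, 653203227032928)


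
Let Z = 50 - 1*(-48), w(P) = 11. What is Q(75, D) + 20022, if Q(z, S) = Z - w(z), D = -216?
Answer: 20109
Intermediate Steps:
Z = 98 (Z = 50 + 48 = 98)
Q(z, S) = 87 (Q(z, S) = 98 - 1*11 = 98 - 11 = 87)
Q(75, D) + 20022 = 87 + 20022 = 20109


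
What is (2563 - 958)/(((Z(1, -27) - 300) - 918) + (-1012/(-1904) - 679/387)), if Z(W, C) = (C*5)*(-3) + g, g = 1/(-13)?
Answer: -3843583380/1950049649 ≈ -1.9710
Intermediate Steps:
g = -1/13 ≈ -0.076923
Z(W, C) = -1/13 - 15*C (Z(W, C) = (C*5)*(-3) - 1/13 = (5*C)*(-3) - 1/13 = -15*C - 1/13 = -1/13 - 15*C)
(2563 - 958)/(((Z(1, -27) - 300) - 918) + (-1012/(-1904) - 679/387)) = (2563 - 958)/((((-1/13 - 15*(-27)) - 300) - 918) + (-1012/(-1904) - 679/387)) = 1605/((((-1/13 + 405) - 300) - 918) + (-1012*(-1/1904) - 679*1/387)) = 1605/(((5264/13 - 300) - 918) + (253/476 - 679/387)) = 1605/((1364/13 - 918) - 225293/184212) = 1605/(-10570/13 - 225293/184212) = 1605/(-1950049649/2394756) = 1605*(-2394756/1950049649) = -3843583380/1950049649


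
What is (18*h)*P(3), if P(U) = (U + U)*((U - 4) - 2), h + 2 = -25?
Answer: 8748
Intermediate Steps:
h = -27 (h = -2 - 25 = -27)
P(U) = 2*U*(-6 + U) (P(U) = (2*U)*((-4 + U) - 2) = (2*U)*(-6 + U) = 2*U*(-6 + U))
(18*h)*P(3) = (18*(-27))*(2*3*(-6 + 3)) = -972*3*(-3) = -486*(-18) = 8748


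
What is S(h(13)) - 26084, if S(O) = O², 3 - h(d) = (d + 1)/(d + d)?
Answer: -4407172/169 ≈ -26078.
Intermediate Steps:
h(d) = 3 - (1 + d)/(2*d) (h(d) = 3 - (d + 1)/(d + d) = 3 - (1 + d)/(2*d))
S(h(13)) - 26084 = ((½)*(-1 + 5*13)/13)² - 26084 = ((½)*(1/13)*(-1 + 65))² - 26084 = ((½)*(1/13)*64)² - 26084 = (32/13)² - 26084 = 1024/169 - 26084 = -4407172/169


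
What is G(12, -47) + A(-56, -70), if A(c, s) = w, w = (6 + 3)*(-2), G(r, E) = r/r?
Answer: -17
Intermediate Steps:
G(r, E) = 1
w = -18 (w = 9*(-2) = -18)
A(c, s) = -18
G(12, -47) + A(-56, -70) = 1 - 18 = -17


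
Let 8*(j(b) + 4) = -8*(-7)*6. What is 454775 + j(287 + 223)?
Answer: 454813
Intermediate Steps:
j(b) = 38 (j(b) = -4 + (-8*(-7)*6)/8 = -4 + (56*6)/8 = -4 + (1/8)*336 = -4 + 42 = 38)
454775 + j(287 + 223) = 454775 + 38 = 454813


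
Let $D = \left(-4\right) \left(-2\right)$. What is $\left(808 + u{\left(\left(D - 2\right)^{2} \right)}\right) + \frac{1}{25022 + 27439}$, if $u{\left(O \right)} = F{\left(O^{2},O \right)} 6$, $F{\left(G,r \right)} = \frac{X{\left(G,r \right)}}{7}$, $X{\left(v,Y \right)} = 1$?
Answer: $\frac{297034189}{367227} \approx 808.86$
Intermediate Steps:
$F{\left(G,r \right)} = \frac{1}{7}$ ($F{\left(G,r \right)} = 1 \cdot \frac{1}{7} = \frac{1}{7}$)
$D = 8$
$u{\left(O \right)} = \frac{6}{7}$ ($u{\left(O \right)} = \frac{1}{7} \cdot 6 = \frac{6}{7}$)
$\left(808 + u{\left(\left(D - 2\right)^{2} \right)}\right) + \frac{1}{25022 + 27439} = \left(808 + \frac{6}{7}\right) + \frac{1}{25022 + 27439} = \frac{5662}{7} + \frac{1}{52461} = \frac{297034189}{367227}$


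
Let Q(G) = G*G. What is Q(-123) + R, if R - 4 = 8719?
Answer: 23852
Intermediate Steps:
R = 8723 (R = 4 + 8719 = 8723)
Q(G) = G²
Q(-123) + R = (-123)² + 8723 = 15129 + 8723 = 23852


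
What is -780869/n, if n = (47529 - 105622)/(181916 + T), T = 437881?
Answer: 483980263593/58093 ≈ 8.3311e+6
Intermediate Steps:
n = -58093/619797 (n = (47529 - 105622)/(181916 + 437881) = -58093/619797 ≈ -0.093729)
-780869/n = -780869/(-58093/619797) = -780869*(-619797/58093) = 483980263593/58093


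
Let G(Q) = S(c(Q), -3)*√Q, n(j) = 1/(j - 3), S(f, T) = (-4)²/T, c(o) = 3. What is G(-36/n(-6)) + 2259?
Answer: 2163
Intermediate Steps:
S(f, T) = 16/T
n(j) = 1/(-3 + j)
G(Q) = -16*√Q/3 (G(Q) = (16/(-3))*√Q = (16*(-⅓))*√Q = -16*√Q/3)
G(-36/n(-6)) + 2259 = -16*6*√(-1/(1/(-3 - 6)))/3 + 2259 = -16*6*√(-1/(1/(-9)))/3 + 2259 = -16*6*√(-1/(-⅑))/3 + 2259 = -16*√(-36*(-9))/3 + 2259 = -16*√324/3 + 2259 = -16/3*18 + 2259 = -96 + 2259 = 2163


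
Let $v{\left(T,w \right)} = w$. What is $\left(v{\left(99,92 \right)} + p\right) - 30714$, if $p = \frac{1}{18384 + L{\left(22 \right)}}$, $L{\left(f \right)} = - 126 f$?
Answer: $- \frac{478070663}{15612} \approx -30622.0$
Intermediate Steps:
$p = \frac{1}{15612}$ ($p = \frac{1}{18384 - 2772} = \frac{1}{15612} \approx 6.4053 \cdot 10^{-5}$)
$\left(v{\left(99,92 \right)} + p\right) - 30714 = \left(92 + \frac{1}{15612}\right) - 30714 = \frac{1436305}{15612} - 30714 = - \frac{478070663}{15612}$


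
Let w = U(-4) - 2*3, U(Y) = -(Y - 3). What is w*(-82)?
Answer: -82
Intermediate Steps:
U(Y) = 3 - Y (U(Y) = -(-3 + Y) = 3 - Y)
w = 1 (w = (3 - 1*(-4)) - 2*3 = (3 + 4) - 6 = 7 - 6 = 1)
w*(-82) = 1*(-82) = -82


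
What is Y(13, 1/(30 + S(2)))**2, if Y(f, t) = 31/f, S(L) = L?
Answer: 961/169 ≈ 5.6864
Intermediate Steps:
Y(13, 1/(30 + S(2)))**2 = (31/13)**2 = 961/169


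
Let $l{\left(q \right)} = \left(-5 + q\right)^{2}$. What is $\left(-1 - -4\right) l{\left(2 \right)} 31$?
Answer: $837$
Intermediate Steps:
$\left(-1 - -4\right) l{\left(2 \right)} 31 = \left(-1 - -4\right) \left(-5 + 2\right)^{2} \cdot 31 = \left(-1 + 4\right) \left(-3\right)^{2} \cdot 31 = 3 \cdot 9 \cdot 31 = 27 \cdot 31 = 837$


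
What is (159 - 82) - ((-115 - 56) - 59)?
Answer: 307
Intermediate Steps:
(159 - 82) - ((-115 - 56) - 59) = 77 - (-171 - 59) = 77 - 1*(-230) = 77 + 230 = 307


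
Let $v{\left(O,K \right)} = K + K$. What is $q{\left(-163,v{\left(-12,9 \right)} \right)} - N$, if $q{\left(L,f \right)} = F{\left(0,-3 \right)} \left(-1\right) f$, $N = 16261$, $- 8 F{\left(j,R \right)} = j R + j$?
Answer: $-16261$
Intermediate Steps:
$v{\left(O,K \right)} = 2 K$
$F{\left(j,R \right)} = - \frac{j}{8} - \frac{R j}{8}$ ($F{\left(j,R \right)} = - \frac{j R + j}{8} = - \frac{R j + j}{8} = - \frac{j + R j}{8} = - \frac{j}{8} - \frac{R j}{8}$)
$q{\left(L,f \right)} = 0$ ($q{\left(L,f \right)} = \left(- \frac{1}{8}\right) 0 \left(1 - 3\right) \left(-1\right) f = \left(- \frac{1}{8}\right) 0 \left(-2\right) \left(-1\right) f = 0 \left(-1\right) f = 0 f = 0$)
$q{\left(-163,v{\left(-12,9 \right)} \right)} - N = 0 - 16261 = -16261$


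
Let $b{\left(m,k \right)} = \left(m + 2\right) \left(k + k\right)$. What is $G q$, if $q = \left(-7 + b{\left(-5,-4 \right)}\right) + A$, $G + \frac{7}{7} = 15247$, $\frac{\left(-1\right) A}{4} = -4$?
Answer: $503118$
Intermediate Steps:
$A = 16$ ($A = \left(-4\right) \left(-4\right) = 16$)
$b{\left(m,k \right)} = 2 k \left(2 + m\right)$ ($b{\left(m,k \right)} = \left(2 + m\right) 2 k = 2 k \left(2 + m\right)$)
$G = 15246$ ($G = -1 + 15247 = 15246$)
$q = 33$ ($q = \left(-7 + 2 \left(-4\right) \left(2 - 5\right)\right) + 16 = \left(-7 + 2 \left(-4\right) \left(-3\right)\right) + 16 = \left(-7 + 24\right) + 16 = 17 + 16 = 33$)
$G q = 15246 \cdot 33 = 503118$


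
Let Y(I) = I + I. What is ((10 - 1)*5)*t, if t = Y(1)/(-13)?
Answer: -90/13 ≈ -6.9231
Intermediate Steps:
Y(I) = 2*I
t = -2/13 (t = (2*1)/(-13) = 2*(-1/13) = -2/13 ≈ -0.15385)
((10 - 1)*5)*t = ((10 - 1)*5)*(-2/13) = (9*5)*(-2/13) = 45*(-2/13) = -90/13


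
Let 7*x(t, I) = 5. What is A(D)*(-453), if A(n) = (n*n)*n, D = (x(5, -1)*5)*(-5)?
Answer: 884765625/343 ≈ 2.5795e+6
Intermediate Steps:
x(t, I) = 5/7 (x(t, I) = (⅐)*5 = 5/7)
D = -125/7 (D = ((5/7)*5)*(-5) = (25/7)*(-5) = -125/7 ≈ -17.857)
A(n) = n³ (A(n) = n²*n = n³)
A(D)*(-453) = (-125/7)³*(-453) = -1953125/343*(-453) = 884765625/343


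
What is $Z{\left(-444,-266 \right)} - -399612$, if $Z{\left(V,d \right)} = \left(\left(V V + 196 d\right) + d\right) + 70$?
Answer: $544416$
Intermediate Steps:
$Z{\left(V,d \right)} = 70 + V^{2} + 197 d$ ($Z{\left(V,d \right)} = \left(\left(V^{2} + 196 d\right) + d\right) + 70 = \left(V^{2} + 197 d\right) + 70 = 70 + V^{2} + 197 d$)
$Z{\left(-444,-266 \right)} - -399612 = \left(70 + \left(-444\right)^{2} + 197 \left(-266\right)\right) - -399612 = \left(70 + 197136 - 52402\right) + 399612 = 144804 + 399612 = 544416$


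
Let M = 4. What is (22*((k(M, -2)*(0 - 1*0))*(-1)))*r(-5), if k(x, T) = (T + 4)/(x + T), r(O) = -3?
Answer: 0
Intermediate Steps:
k(x, T) = (4 + T)/(T + x)
(22*((k(M, -2)*(0 - 1*0))*(-1)))*r(-5) = (22*((((4 - 2)/(-2 + 4))*(0 - 1*0))*(-1)))*(-3) = (22*(((2/2)*(0 + 0))*(-1)))*(-3) = (22*((((1/2)*2)*0)*(-1)))*(-3) = (22*((1*0)*(-1)))*(-3) = (22*(0*(-1)))*(-3) = (22*0)*(-3) = 0*(-3) = 0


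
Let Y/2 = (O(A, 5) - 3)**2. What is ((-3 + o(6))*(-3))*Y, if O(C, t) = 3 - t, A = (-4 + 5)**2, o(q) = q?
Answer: -450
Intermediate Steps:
A = 1 (A = 1**2 = 1)
Y = 50 (Y = 2*((3 - 1*5) - 3)**2 = 2*((3 - 5) - 3)**2 = 2*(-2 - 3)**2 = 2*(-5)**2 = 2*25 = 50)
((-3 + o(6))*(-3))*Y = ((-3 + 6)*(-3))*50 = (3*(-3))*50 = -9*50 = -450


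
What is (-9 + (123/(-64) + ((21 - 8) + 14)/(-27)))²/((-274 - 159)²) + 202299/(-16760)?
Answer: -19418345007977/1608865607680 ≈ -12.070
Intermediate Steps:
(-9 + (123/(-64) + ((21 - 8) + 14)/(-27)))²/((-274 - 159)²) + 202299/(-16760) = (-9 + (123*(-1/64) + (13 + 14)*(-1/27)))²/((-433)²) + 202299*(-1/16760) = (-9 + (-123/64 + 27*(-1/27)))²/187489 - 202299/16760 = (-9 + (-123/64 - 1))²*(1/187489) - 202299/16760 = (-9 - 187/64)²*(1/187489) - 202299/16760 = (-763/64)²*(1/187489) - 202299/16760 = (582169/4096)*(1/187489) - 202299/16760 = 582169/767954944 - 202299/16760 = -19418345007977/1608865607680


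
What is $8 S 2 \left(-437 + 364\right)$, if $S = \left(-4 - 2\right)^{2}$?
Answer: $-42048$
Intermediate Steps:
$S = 36$ ($S = \left(-6\right)^{2} = 36$)
$8 S 2 \left(-437 + 364\right) = 8 \cdot 36 \cdot 2 \left(-437 + 364\right) = 288 \cdot 2 \left(-73\right) = 576 \left(-73\right) = -42048$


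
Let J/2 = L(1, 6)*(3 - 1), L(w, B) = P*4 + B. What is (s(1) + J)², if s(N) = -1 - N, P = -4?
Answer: 1764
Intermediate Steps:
L(w, B) = -16 + B (L(w, B) = -4*4 + B = -16 + B)
J = -40 (J = 2*((-16 + 6)*(3 - 1)) = 2*(-10*2) = 2*(-20) = -40)
(s(1) + J)² = ((-1 - 1*1) - 40)² = ((-1 - 1) - 40)² = (-2 - 40)² = (-42)² = 1764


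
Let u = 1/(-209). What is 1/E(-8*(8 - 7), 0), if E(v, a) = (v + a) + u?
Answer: -209/1673 ≈ -0.12493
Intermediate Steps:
u = -1/209 ≈ -0.0047847
E(v, a) = -1/209 + a + v (E(v, a) = (v + a) - 1/209 = (a + v) - 1/209 = -1/209 + a + v)
1/E(-8*(8 - 7), 0) = 1/(-1/209 + 0 - 8*(8 - 7)) = 1/(-1/209 + 0 - 8*1) = 1/(-1/209 + 0 - 8) = 1/(-1673/209) = -209/1673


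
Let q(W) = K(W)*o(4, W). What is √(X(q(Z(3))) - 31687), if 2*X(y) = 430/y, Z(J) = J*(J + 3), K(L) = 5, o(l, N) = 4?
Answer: I*√126705/2 ≈ 177.98*I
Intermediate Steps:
Z(J) = J*(3 + J)
q(W) = 20 (q(W) = 5*4 = 20)
X(y) = 215/y (X(y) = (430/y)/2 = 215/y)
√(X(q(Z(3))) - 31687) = √(215/20 - 31687) = √(215*(1/20) - 31687) = √(43/4 - 31687) = √(-126705/4) = I*√126705/2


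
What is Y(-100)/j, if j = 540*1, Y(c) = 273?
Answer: 91/180 ≈ 0.50556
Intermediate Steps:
j = 540
Y(-100)/j = 273/540 = 273*(1/540) = 91/180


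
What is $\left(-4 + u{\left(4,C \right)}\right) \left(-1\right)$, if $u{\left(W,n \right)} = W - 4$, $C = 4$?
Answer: $4$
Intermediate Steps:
$u{\left(W,n \right)} = -4 + W$
$\left(-4 + u{\left(4,C \right)}\right) \left(-1\right) = \left(-4 + \left(-4 + 4\right)\right) \left(-1\right) = \left(-4 + 0\right) \left(-1\right) = \left(-4\right) \left(-1\right) = 4$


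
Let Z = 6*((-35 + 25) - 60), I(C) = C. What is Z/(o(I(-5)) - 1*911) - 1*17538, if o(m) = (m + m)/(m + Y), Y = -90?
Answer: -101174062/5769 ≈ -17538.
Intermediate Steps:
o(m) = 2*m/(-90 + m) (o(m) = (m + m)/(m - 90) = (2*m)/(-90 + m) = 2*m/(-90 + m))
Z = -420 (Z = 6*(-10 - 60) = 6*(-70) = -420)
Z/(o(I(-5)) - 1*911) - 1*17538 = -420/(2*(-5)/(-90 - 5) - 1*911) - 1*17538 = -420/(2*(-5)/(-95) - 911) - 17538 = -420/(2*(-5)*(-1/95) - 911) - 17538 = -420/(2/19 - 911) - 17538 = -420/(-17307/19) - 17538 = -420*(-19/17307) - 17538 = 2660/5769 - 17538 = -101174062/5769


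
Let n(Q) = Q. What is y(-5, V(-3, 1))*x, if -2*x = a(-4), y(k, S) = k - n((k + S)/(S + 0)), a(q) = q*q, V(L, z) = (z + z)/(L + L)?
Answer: 168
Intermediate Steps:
V(L, z) = z/L (V(L, z) = (2*z)/((2*L)) = (2*z)*(1/(2*L)) = z/L)
a(q) = q**2
y(k, S) = k - (S + k)/S (y(k, S) = k - (k + S)/(S + 0) = k - (S + k)/S)
x = -8 (x = -1/2*(-4)**2 = -1/2*16 = -8)
y(-5, V(-3, 1))*x = (-1 - 5 - 1*(-5)/1/(-3))*(-8) = (-1 - 5 - 1*(-5)/1*(-1/3))*(-8) = (-1 - 5 - 1*(-5)/(-1/3))*(-8) = (-1 - 5 - 1*(-5)*(-3))*(-8) = (-1 - 5 - 15)*(-8) = -21*(-8) = 168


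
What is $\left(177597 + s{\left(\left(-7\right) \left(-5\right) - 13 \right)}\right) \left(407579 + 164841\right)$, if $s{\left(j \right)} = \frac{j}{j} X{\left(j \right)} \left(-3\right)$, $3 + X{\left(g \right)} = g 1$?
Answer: $101627446800$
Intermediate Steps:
$X{\left(g \right)} = -3 + g$ ($X{\left(g \right)} = -3 + g 1 = -3 + g$)
$s{\left(j \right)} = 9 - 3 j$ ($s{\left(j \right)} = \frac{j}{j} \left(-3 + j\right) \left(-3\right) = 1 \left(-3 + j\right) \left(-3\right) = \left(-3 + j\right) \left(-3\right) = 9 - 3 j$)
$\left(177597 + s{\left(\left(-7\right) \left(-5\right) - 13 \right)}\right) \left(407579 + 164841\right) = \left(177597 + \left(9 - 3 \left(\left(-7\right) \left(-5\right) - 13\right)\right)\right) \left(407579 + 164841\right) = \left(177597 + \left(9 - 3 \left(35 - 13\right)\right)\right) 572420 = \left(177597 + \left(9 - 66\right)\right) 572420 = \left(177597 - 57\right) 572420 = 177540 \cdot 572420 = 101627446800$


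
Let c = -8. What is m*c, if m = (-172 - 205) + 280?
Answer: 776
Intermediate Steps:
m = -97 (m = -377 + 280 = -97)
m*c = -97*(-8) = 776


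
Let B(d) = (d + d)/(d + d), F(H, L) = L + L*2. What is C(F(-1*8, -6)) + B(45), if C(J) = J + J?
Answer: -35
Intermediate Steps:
F(H, L) = 3*L (F(H, L) = L + 2*L = 3*L)
C(J) = 2*J
B(d) = 1 (B(d) = (2*d)/((2*d)) = (2*d)*(1/(2*d)) = 1)
C(F(-1*8, -6)) + B(45) = 2*(3*(-6)) + 1 = 2*(-18) + 1 = -36 + 1 = -35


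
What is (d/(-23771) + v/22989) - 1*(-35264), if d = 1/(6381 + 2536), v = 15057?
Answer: 57280220779889694/1624295511641 ≈ 35265.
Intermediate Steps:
d = 1/8917 ≈ 0.00011215
(d/(-23771) + v/22989) - 1*(-35264) = ((1/8917)/(-23771) + 15057/22989) - 1*(-35264) = ((1/8917)*(-1/23771) + 15057*(1/22989)) + 35264 = (-1/211966007 + 5019/7663) + 35264 = 1063857381470/1624295511641 + 35264 = 57280220779889694/1624295511641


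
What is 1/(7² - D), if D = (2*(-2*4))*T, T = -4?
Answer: -1/15 ≈ -0.066667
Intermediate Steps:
D = 64 (D = (2*(-2*4))*(-4) = (2*(-8))*(-4) = -16*(-4) = 64)
1/(7² - D) = 1/(7² - 1*64) = 1/(49 - 64) = 1/(-15) = -1/15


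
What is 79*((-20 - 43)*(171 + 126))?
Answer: -1478169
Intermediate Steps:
79*((-20 - 43)*(171 + 126)) = 79*(-63*297) = 79*(-18711) = -1478169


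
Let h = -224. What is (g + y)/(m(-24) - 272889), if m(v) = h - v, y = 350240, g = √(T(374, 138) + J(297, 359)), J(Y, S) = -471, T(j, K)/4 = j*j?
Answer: -350240/273089 - √559033/273089 ≈ -1.2852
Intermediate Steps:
T(j, K) = 4*j² (T(j, K) = 4*(j*j) = 4*j²)
g = √559033 (g = √(4*374² - 471) = √(4*139876 - 471) = √(559504 - 471) = √559033 ≈ 747.69)
m(v) = -224 - v
(g + y)/(m(-24) - 272889) = (√559033 + 350240)/((-224 - 1*(-24)) - 272889) = (350240 + √559033)/((-224 + 24) - 272889) = (350240 + √559033)/(-200 - 272889) = (350240 + √559033)/(-273089) = (350240 + √559033)*(-1/273089) = -350240/273089 - √559033/273089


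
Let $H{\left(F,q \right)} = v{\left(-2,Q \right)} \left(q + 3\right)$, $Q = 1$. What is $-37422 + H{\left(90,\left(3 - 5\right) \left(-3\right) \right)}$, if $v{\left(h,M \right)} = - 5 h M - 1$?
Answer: $-37341$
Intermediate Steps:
$v{\left(h,M \right)} = -1 - 5 M h$ ($v{\left(h,M \right)} = - 5 M h - 1 = -1 - 5 M h$)
$H{\left(F,q \right)} = 27 + 9 q$ ($H{\left(F,q \right)} = \left(-1 - 5 \left(-2\right)\right) \left(q + 3\right) = \left(-1 + 10\right) \left(3 + q\right) = 9 \left(3 + q\right) = 27 + 9 q$)
$-37422 + H{\left(90,\left(3 - 5\right) \left(-3\right) \right)} = -37422 + \left(27 + 9 \left(3 - 5\right) \left(-3\right)\right) = -37422 + \left(27 + 9 \left(\left(-2\right) \left(-3\right)\right)\right) = -37422 + \left(27 + 9 \cdot 6\right) = -37422 + \left(27 + 54\right) = -37422 + 81 = -37341$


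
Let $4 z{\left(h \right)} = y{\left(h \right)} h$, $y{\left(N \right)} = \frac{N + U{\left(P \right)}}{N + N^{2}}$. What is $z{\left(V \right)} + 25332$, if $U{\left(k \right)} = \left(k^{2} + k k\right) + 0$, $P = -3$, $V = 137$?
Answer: $\frac{13983419}{552} \approx 25332.0$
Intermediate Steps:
$U{\left(k \right)} = 2 k^{2}$ ($U{\left(k \right)} = \left(k^{2} + k^{2}\right) + 0 = 2 k^{2} + 0 = 2 k^{2}$)
$y{\left(N \right)} = \frac{18 + N}{N + N^{2}}$ ($y{\left(N \right)} = \frac{N + 2 \left(-3\right)^{2}}{N + N^{2}} = \frac{N + 2 \cdot 9}{N + N^{2}} = \frac{N + 18}{N + N^{2}} = \frac{18 + N}{N + N^{2}}$)
$z{\left(h \right)} = \frac{18 + h}{4 \left(1 + h\right)}$ ($z{\left(h \right)} = \frac{\frac{18 + h}{h \left(1 + h\right)} h}{4} = \frac{\frac{1}{1 + h} \left(18 + h\right)}{4} = \frac{18 + h}{4 \left(1 + h\right)}$)
$z{\left(V \right)} + 25332 = \frac{18 + 137}{4 \left(1 + 137\right)} + 25332 = \frac{1}{4} \cdot \frac{1}{138} \cdot 155 + 25332 = \frac{155}{552} + 25332 = \frac{13983419}{552}$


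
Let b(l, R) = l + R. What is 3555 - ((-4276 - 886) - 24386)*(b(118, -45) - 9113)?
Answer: -267110365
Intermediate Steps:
b(l, R) = R + l
3555 - ((-4276 - 886) - 24386)*(b(118, -45) - 9113) = 3555 - ((-4276 - 886) - 24386)*((-45 + 118) - 9113) = 3555 - (-5162 - 24386)*(73 - 9113) = 3555 - (-29548)*(-9040) = 3555 - 1*267113920 = 3555 - 267113920 = -267110365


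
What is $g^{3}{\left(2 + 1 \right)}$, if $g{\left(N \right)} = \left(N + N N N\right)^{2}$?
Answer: $729000000$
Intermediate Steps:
$g{\left(N \right)} = \left(N + N^{3}\right)^{2}$ ($g{\left(N \right)} = \left(N + N^{2} N\right)^{2} = \left(N + N^{3}\right)^{2}$)
$g^{3}{\left(2 + 1 \right)} = \left(\left(2 + 1\right)^{2} \left(1 + \left(2 + 1\right)^{2}\right)^{2}\right)^{3} = \left(3^{2} \left(1 + 3^{2}\right)^{2}\right)^{3} = \left(9 \left(1 + 9\right)^{2}\right)^{3} = \left(9 \cdot 10^{2}\right)^{3} = \left(9 \cdot 100\right)^{3} = 900^{3} = 729000000$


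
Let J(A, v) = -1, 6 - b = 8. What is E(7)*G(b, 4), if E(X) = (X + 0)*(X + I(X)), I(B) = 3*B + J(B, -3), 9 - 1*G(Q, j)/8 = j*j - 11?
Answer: 6048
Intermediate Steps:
b = -2 (b = 6 - 1*8 = 6 - 8 = -2)
G(Q, j) = 160 - 8*j² (G(Q, j) = 72 - 8*(j*j - 11) = 72 - 8*(j² - 11) = 72 - 8*(-11 + j²) = 72 + (88 - 8*j²) = 160 - 8*j²)
I(B) = -1 + 3*B (I(B) = 3*B - 1 = -1 + 3*B)
E(X) = X*(-1 + 4*X) (E(X) = (X + 0)*(X + (-1 + 3*X)) = X*(-1 + 4*X))
E(7)*G(b, 4) = (7*(-1 + 4*7))*(160 - 8*4²) = (7*(-1 + 28))*(160 - 8*16) = (7*27)*(160 - 128) = 189*32 = 6048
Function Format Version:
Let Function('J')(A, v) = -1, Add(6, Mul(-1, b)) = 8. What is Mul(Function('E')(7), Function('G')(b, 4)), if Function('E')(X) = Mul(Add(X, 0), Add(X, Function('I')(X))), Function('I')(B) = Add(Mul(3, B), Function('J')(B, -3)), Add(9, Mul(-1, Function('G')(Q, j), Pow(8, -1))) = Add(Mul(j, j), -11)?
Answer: 6048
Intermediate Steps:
b = -2 (b = Add(6, Mul(-1, 8)) = Add(6, -8) = -2)
Function('G')(Q, j) = Add(160, Mul(-8, Pow(j, 2))) (Function('G')(Q, j) = Add(72, Mul(-8, Add(Mul(j, j), -11))) = Add(72, Mul(-8, Add(Pow(j, 2), -11))) = Add(72, Mul(-8, Add(-11, Pow(j, 2)))) = Add(72, Add(88, Mul(-8, Pow(j, 2)))) = Add(160, Mul(-8, Pow(j, 2))))
Function('I')(B) = Add(-1, Mul(3, B)) (Function('I')(B) = Add(Mul(3, B), -1) = Add(-1, Mul(3, B)))
Function('E')(X) = Mul(X, Add(-1, Mul(4, X))) (Function('E')(X) = Mul(Add(X, 0), Add(X, Add(-1, Mul(3, X)))) = Mul(X, Add(-1, Mul(4, X))))
Mul(Function('E')(7), Function('G')(b, 4)) = Mul(Mul(7, Add(-1, Mul(4, 7))), Add(160, Mul(-8, Pow(4, 2)))) = Mul(Mul(7, Add(-1, 28)), Add(160, Mul(-8, 16))) = Mul(Mul(7, 27), Add(160, -128)) = Mul(189, 32) = 6048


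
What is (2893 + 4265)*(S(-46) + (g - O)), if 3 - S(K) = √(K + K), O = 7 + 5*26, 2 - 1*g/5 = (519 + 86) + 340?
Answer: -34709142 - 14316*I*√23 ≈ -3.4709e+7 - 68657.0*I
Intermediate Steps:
g = -4715 (g = 10 - 5*((519 + 86) + 340) = 10 - 5*(605 + 340) = 10 - 5*945 = 10 - 4725 = -4715)
O = 137 (O = 7 + 130 = 137)
S(K) = 3 - √2*√K (S(K) = 3 - √(K + K) = 3 - √(2*K) = 3 - √2*√K)
(2893 + 4265)*(S(-46) + (g - O)) = (2893 + 4265)*((3 - √2*√(-46)) + (-4715 - 1*137)) = 7158*((3 - √2*I*√46) + (-4715 - 137)) = 7158*((3 - 2*I*√23) - 4852) = 7158*(-4849 - 2*I*√23) = -34709142 - 14316*I*√23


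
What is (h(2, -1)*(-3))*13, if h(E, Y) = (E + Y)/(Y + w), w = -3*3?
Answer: 39/10 ≈ 3.9000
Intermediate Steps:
w = -9
h(E, Y) = (E + Y)/(-9 + Y) (h(E, Y) = (E + Y)/(Y - 9) = (E + Y)/(-9 + Y))
(h(2, -1)*(-3))*13 = (((2 - 1)/(-9 - 1))*(-3))*13 = ((1/(-10))*(-3))*13 = (-1/10*1*(-3))*13 = -1/10*(-3)*13 = (3/10)*13 = 39/10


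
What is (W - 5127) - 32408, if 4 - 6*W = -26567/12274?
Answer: -921383959/24548 ≈ -37534.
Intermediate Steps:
W = 25221/24548 (W = ⅔ - (-26567)/(6*12274) = ⅔ - ⅙*(-26567/12274) = ⅔ + 26567/73644 = 25221/24548 ≈ 1.0274)
(W - 5127) - 32408 = (25221/24548 - 5127) - 32408 = -125832375/24548 - 32408 = -921383959/24548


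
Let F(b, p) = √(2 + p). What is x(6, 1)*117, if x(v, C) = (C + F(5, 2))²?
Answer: 1053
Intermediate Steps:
x(v, C) = (2 + C)² (x(v, C) = (C + √(2 + 2))² = (C + √4)² = (C + 2)² = (2 + C)²)
x(6, 1)*117 = (2 + 1)²*117 = 3²*117 = 9*117 = 1053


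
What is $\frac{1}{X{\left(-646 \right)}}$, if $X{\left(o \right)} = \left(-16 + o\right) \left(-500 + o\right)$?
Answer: $\frac{1}{758652} \approx 1.3181 \cdot 10^{-6}$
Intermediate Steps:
$X{\left(o \right)} = \left(-500 + o\right) \left(-16 + o\right)$
$\frac{1}{X{\left(-646 \right)}} = \frac{1}{8000 + \left(-646\right)^{2} - -333336} = \frac{1}{8000 + 417316 + 333336} = \frac{1}{758652}$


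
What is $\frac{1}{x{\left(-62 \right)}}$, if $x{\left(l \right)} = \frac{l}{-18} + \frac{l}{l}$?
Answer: $\frac{9}{40} \approx 0.225$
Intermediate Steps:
$x{\left(l \right)} = 1 - \frac{l}{18}$ ($x{\left(l \right)} = l \left(- \frac{1}{18}\right) + 1 = - \frac{l}{18} + 1 = 1 - \frac{l}{18}$)
$\frac{1}{x{\left(-62 \right)}} = \frac{1}{1 - - \frac{31}{9}} = \frac{1}{1 + \frac{31}{9}} = \frac{1}{\frac{40}{9}} = \frac{9}{40}$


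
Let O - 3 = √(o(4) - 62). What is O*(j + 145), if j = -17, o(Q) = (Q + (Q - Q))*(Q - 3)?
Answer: 384 + 128*I*√58 ≈ 384.0 + 974.82*I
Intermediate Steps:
o(Q) = Q*(-3 + Q) (o(Q) = (Q + 0)*(-3 + Q) = Q*(-3 + Q))
O = 3 + I*√58 (O = 3 + √(4*(-3 + 4) - 62) = 3 + √(4*1 - 62) = 3 + √(4 - 62) = 3 + √(-58) = 3 + I*√58 ≈ 3.0 + 7.6158*I)
O*(j + 145) = (3 + I*√58)*(-17 + 145) = (3 + I*√58)*128 = 384 + 128*I*√58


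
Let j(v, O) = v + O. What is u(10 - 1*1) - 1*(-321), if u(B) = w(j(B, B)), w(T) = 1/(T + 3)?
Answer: 6742/21 ≈ 321.05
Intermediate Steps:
j(v, O) = O + v
w(T) = 1/(3 + T)
u(B) = 1/(3 + 2*B) (u(B) = 1/(3 + (B + B)) = 1/(3 + 2*B))
u(10 - 1*1) - 1*(-321) = 1/(3 + 2*(10 - 1*1)) - 1*(-321) = 1/(3 + 2*(10 - 1)) + 321 = 1/(3 + 2*9) + 321 = 1/(3 + 18) + 321 = 1/21 + 321 = 6742/21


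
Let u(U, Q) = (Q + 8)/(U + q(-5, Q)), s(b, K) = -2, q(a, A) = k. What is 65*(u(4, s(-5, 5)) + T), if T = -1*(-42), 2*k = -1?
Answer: 19890/7 ≈ 2841.4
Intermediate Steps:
k = -½ (k = (½)*(-1) = -½ ≈ -0.50000)
q(a, A) = -½
u(U, Q) = (8 + Q)/(-½ + U) (u(U, Q) = (Q + 8)/(U - ½) = (8 + Q)/(-½ + U))
T = 42
65*(u(4, s(-5, 5)) + T) = 65*(2*(8 - 2)/(-1 + 2*4) + 42) = 65*(2*6/(-1 + 8) + 42) = 65*(2*6/7 + 42) = 65*(2*(⅐)*6 + 42) = 65*(12/7 + 42) = 65*(306/7) = 19890/7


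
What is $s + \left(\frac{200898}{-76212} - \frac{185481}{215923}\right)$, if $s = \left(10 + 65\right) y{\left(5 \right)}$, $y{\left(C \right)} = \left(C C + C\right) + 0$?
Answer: $\frac{2053795216343}{914217982} \approx 2246.5$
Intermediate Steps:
$y{\left(C \right)} = C + C^{2}$ ($y{\left(C \right)} = \left(C^{2} + C\right) + 0 = \left(C + C^{2}\right) + 0 = C + C^{2}$)
$s = 2250$ ($s = \left(10 + 65\right) 5 \left(1 + 5\right) = 75 \cdot 5 \cdot 6 = 75 \cdot 30 = 2250$)
$s + \left(\frac{200898}{-76212} - \frac{185481}{215923}\right) = 2250 + \left(\frac{200898}{-76212} - \frac{185481}{215923}\right) = 2250 + \left(200898 \left(- \frac{1}{76212}\right) - \frac{185481}{215923}\right) = 2250 - \frac{3195243157}{914217982} = \frac{2053795216343}{914217982}$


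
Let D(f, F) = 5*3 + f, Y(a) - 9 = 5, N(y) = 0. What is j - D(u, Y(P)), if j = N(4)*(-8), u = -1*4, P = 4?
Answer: -11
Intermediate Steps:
u = -4
Y(a) = 14 (Y(a) = 9 + 5 = 14)
D(f, F) = 15 + f
j = 0 (j = 0*(-8) = 0)
j - D(u, Y(P)) = 0 - (15 - 4) = 0 - 1*11 = 0 - 11 = -11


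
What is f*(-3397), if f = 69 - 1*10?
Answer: -200423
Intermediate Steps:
f = 59 (f = 69 - 10 = 59)
f*(-3397) = 59*(-3397) = -200423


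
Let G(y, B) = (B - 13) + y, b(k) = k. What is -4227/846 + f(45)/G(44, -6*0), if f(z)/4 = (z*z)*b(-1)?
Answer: -2327879/8742 ≈ -266.29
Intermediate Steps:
G(y, B) = -13 + B + y (G(y, B) = (-13 + B) + y = -13 + B + y)
f(z) = -4*z² (f(z) = 4*((z*z)*(-1)) = 4*(z²*(-1)) = 4*(-z²) = -4*z²)
-4227/846 + f(45)/G(44, -6*0) = -4227/846 + (-4*45²)/(-13 - 6*0 + 44) = -4227*1/846 + (-4*2025)/(-13 + 0 + 44) = -1409/282 - 8100/31 = -2327879/8742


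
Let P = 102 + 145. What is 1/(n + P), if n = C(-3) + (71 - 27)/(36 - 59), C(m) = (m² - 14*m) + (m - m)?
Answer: 23/6810 ≈ 0.0033774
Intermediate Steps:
P = 247
C(m) = m² - 14*m (C(m) = (m² - 14*m) + 0 = m² - 14*m)
n = 1129/23 (n = -3*(-14 - 3) + (71 - 27)/(36 - 59) = -3*(-17) + 44/(-23) = 51 + 44*(-1/23) = 51 - 44/23 = 1129/23 ≈ 49.087)
1/(n + P) = 1/(1129/23 + 247) = 1/(6810/23) = 23/6810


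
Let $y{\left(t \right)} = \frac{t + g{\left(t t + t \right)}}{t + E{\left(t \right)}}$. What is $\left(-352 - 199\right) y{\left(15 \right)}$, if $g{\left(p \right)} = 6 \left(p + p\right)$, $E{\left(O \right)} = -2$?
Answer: $- \frac{1595145}{13} \approx -1.227 \cdot 10^{5}$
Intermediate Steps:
$g{\left(p \right)} = 12 p$ ($g{\left(p \right)} = 6 \cdot 2 p = 12 p$)
$y{\left(t \right)} = \frac{12 t^{2} + 13 t}{-2 + t}$ ($y{\left(t \right)} = \frac{t + 12 \left(t t + t\right)}{t - 2} = \frac{t + 12 \left(t^{2} + t\right)}{-2 + t} = \frac{t + 12 \left(t + t^{2}\right)}{-2 + t} = \frac{t + \left(12 t + 12 t^{2}\right)}{-2 + t} = \frac{12 t^{2} + 13 t}{-2 + t}$)
$\left(-352 - 199\right) y{\left(15 \right)} = \left(-352 - 199\right) \frac{15 \left(13 + 12 \cdot 15\right)}{-2 + 15} = - 551 \frac{15 \left(13 + 180\right)}{13} = - 551 \cdot 15 \cdot \frac{1}{13} \cdot 193 = \left(-551\right) \frac{2895}{13} = - \frac{1595145}{13}$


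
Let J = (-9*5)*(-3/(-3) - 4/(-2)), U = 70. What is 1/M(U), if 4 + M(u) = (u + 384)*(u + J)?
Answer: -1/29514 ≈ -3.3882e-5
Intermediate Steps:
J = -135 (J = -45*(-3*(-1/3) - 4*(-1/2)) = -45*(1 + 2) = -45*3 = -135)
M(u) = -4 + (-135 + u)*(384 + u) (M(u) = -4 + (u + 384)*(u - 135) = -4 + (384 + u)*(-135 + u) = -4 + (-135 + u)*(384 + u))
1/M(U) = 1/(-51844 + 70**2 + 249*70) = 1/(-51844 + 4900 + 17430) = 1/(-29514) = -1/29514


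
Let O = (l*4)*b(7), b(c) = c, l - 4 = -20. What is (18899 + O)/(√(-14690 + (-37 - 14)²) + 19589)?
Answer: 361436639/383741010 - 18451*I*√12089/383741010 ≈ 0.94188 - 0.0052866*I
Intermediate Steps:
l = -16 (l = 4 - 20 = -16)
O = -448 (O = -16*4*7 = -64*7 = -448)
(18899 + O)/(√(-14690 + (-37 - 14)²) + 19589) = (18899 - 448)/(√(-14690 + (-37 - 14)²) + 19589) = 18451/(√(-14690 + (-51)²) + 19589) = 18451/(√(-14690 + 2601) + 19589) = 18451/(√(-12089) + 19589) = 18451/(I*√12089 + 19589) = 18451/(19589 + I*√12089)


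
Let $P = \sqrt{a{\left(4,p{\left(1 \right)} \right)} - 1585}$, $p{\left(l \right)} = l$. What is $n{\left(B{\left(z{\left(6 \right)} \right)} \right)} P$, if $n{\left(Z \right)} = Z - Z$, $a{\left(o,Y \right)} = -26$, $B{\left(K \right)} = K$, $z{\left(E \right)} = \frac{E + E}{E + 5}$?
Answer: $0$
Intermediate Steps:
$z{\left(E \right)} = \frac{2 E}{5 + E}$
$n{\left(Z \right)} = 0$
$P = 3 i \sqrt{179}$ ($P = \sqrt{-26 - 1585} = \sqrt{-1611} = 3 i \sqrt{179} \approx 40.137 i$)
$n{\left(B{\left(z{\left(6 \right)} \right)} \right)} P = 0 \cdot 3 i \sqrt{179} = 0$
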